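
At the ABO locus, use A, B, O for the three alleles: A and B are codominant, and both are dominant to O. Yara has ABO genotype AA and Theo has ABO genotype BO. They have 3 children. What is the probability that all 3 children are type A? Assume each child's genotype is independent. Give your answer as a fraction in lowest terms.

ABO cross AA × BO → 1/2 A, 1/2 AB.
So P(type A) = 1/2 per child.
All 3 independent: (1/2)^3 = 1/8.

1/8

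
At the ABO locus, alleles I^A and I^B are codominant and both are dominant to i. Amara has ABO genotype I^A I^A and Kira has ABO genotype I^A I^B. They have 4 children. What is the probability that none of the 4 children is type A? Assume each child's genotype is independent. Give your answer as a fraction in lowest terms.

ABO cross I^A I^A × I^A I^B → 1/2 A, 1/2 AB.
So P(type A) = 1/2 per child.
P(not type A) = 1/2 for one child; (1/2)^4 = 1/16.

1/16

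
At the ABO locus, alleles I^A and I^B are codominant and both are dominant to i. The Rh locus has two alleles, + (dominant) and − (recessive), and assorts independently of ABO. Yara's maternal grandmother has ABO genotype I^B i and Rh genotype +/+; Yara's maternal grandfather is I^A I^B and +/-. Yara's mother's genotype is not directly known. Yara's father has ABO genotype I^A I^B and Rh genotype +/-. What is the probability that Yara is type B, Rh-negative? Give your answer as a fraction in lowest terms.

3/64

Yara's mother's ABO genotype from I^B i × I^A I^B: 1/4 I^A I^B, 1/4 I^A i, 1/4 I^B I^B, 1/4 I^B i.
Crossing each possibility with the father I^A I^B and summing P(type B): 1/4·1/4 + 1/4·1/4 + 1/4·1/2 + 1/4·1/2 = 3/8.
Similarly for Rh via the mother's Rh distribution: P(Rh-) = 1/8.
Independent loci: 3/8 × 1/8 = 3/64.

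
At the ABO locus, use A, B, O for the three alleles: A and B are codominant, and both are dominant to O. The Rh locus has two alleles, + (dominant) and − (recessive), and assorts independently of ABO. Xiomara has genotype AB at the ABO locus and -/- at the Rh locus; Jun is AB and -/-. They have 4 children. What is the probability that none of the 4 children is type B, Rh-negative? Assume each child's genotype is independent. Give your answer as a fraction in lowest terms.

ABO cross AB × AB → 1/4 A, 1/4 B, 1/2 AB.
Rh cross -/- × -/- → 1 Rh-; so P(type B, Rh-negative) = 1/4 × 1 = 1/4 per child.
P(not type B, Rh-negative) = 3/4 for one child; (3/4)^4 = 81/256.

81/256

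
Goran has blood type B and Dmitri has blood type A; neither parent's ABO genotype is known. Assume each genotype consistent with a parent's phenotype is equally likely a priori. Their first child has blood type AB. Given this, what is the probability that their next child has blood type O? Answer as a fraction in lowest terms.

Possible genotypes: Goran ∈ {I^B I^B, I^B i}; Dmitri ∈ {I^A I^A, I^A i}.
Weight each parental genotype pair by prior × P(type-AB child):
  I^B I^B × I^A I^A: posterior weight 4/9; P(next child type O) = 0.
  I^B I^B × I^A i: posterior weight 2/9; P(next child type O) = 0.
  I^B i × I^A I^A: posterior weight 2/9; P(next child type O) = 0.
  I^B i × I^A i: posterior weight 1/9; P(next child type O) = 1/4.
Weighted sum = 1/36.

1/36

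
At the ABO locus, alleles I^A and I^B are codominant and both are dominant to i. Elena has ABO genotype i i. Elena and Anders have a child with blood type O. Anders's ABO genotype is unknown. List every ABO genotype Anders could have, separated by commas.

For each candidate genotype of Anders, check whether crossing it with i i can produce every observed child phenotype.
  I^A I^A → possible child types {A} ✗
  I^A I^B → possible child types {A, B} ✗
  I^A i → possible child types {O, A} ✓
  I^B I^B → possible child types {B} ✗
  I^B i → possible child types {O, B} ✓
  i i → possible child types {O} ✓

I^A i, I^B i, i i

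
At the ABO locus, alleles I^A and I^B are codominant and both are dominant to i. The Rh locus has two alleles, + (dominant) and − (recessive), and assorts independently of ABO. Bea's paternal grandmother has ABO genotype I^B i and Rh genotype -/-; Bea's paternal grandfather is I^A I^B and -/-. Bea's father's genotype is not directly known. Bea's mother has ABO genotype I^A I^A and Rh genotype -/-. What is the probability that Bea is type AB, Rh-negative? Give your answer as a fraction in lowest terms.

1/2

Bea's father's ABO genotype from I^B i × I^A I^B: 1/4 I^A I^B, 1/4 I^A i, 1/4 I^B I^B, 1/4 I^B i.
Crossing each possibility with the mother I^A I^A and summing P(type AB): 1/4·1/2 + 1/4·0 + 1/4·1 + 1/4·1/2 = 1/2.
Similarly for Rh via the father's Rh distribution: P(Rh-) = 1.
Independent loci: 1/2 × 1 = 1/2.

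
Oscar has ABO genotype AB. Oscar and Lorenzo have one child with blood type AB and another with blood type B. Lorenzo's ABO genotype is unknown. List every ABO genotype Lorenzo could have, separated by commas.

AB, AO, BB, BO

For each candidate genotype of Lorenzo, check whether crossing it with AB can produce every observed child phenotype.
  AA → possible child types {A, AB} ✗
  AB → possible child types {A, B, AB} ✓
  AO → possible child types {A, B, AB} ✓
  BB → possible child types {B, AB} ✓
  BO → possible child types {A, B, AB} ✓
  OO → possible child types {A, B} ✗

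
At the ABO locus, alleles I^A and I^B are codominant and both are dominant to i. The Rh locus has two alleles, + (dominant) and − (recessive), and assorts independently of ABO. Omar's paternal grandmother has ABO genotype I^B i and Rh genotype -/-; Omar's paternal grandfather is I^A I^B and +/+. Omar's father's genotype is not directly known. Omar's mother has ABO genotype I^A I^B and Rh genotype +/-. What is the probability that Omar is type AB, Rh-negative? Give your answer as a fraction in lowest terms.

3/32

Omar's father's ABO genotype from I^B i × I^A I^B: 1/4 I^A I^B, 1/4 I^A i, 1/4 I^B I^B, 1/4 I^B i.
Crossing each possibility with the mother I^A I^B and summing P(type AB): 1/4·1/2 + 1/4·1/4 + 1/4·1/2 + 1/4·1/4 = 3/8.
Similarly for Rh via the father's Rh distribution: P(Rh-) = 1/4.
Independent loci: 3/8 × 1/4 = 3/32.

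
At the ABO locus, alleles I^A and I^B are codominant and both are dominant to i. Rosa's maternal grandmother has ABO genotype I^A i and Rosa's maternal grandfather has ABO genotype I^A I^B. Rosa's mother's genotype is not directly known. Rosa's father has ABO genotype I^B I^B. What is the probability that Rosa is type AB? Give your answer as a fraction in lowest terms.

Rosa's mother's ABO genotype from I^A i × I^A I^B: 1/4 I^A I^A, 1/4 I^A I^B, 1/4 I^A i, 1/4 I^B i.
Crossing each possibility with the father I^B I^B and summing P(type AB): 1/4·1 + 1/4·1/2 + 1/4·1/2 + 1/4·0 = 1/2.

1/2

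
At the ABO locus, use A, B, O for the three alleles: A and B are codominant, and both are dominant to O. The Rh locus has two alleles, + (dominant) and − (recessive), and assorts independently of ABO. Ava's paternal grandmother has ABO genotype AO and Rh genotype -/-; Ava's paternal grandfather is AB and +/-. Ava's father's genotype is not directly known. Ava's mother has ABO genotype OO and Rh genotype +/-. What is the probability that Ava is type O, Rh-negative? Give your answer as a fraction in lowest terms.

3/32

Ava's father's ABO genotype from AO × AB: 1/4 AA, 1/4 AB, 1/4 AO, 1/4 BO.
Crossing each possibility with the mother OO and summing P(type O): 1/4·0 + 1/4·0 + 1/4·1/2 + 1/4·1/2 = 1/4.
Similarly for Rh via the father's Rh distribution: P(Rh-) = 3/8.
Independent loci: 1/4 × 3/8 = 3/32.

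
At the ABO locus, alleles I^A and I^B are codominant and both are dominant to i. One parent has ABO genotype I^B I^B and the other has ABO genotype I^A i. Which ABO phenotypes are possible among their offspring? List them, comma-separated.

Gametes from I^B I^B × I^A i give offspring ABO genotypes I^A I^B, I^B i, i.e. phenotypes B, AB.

B, AB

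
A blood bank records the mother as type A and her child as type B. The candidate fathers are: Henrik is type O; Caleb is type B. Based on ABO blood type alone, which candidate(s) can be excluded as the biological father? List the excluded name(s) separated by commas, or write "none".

A candidate is excluded only if no genotype consistent with his phenotype could produce a type B child with a type A mother.
Henrik (type O): no genotype consistent with that phenotype can produce a type-B child with a type-A mother.

Henrik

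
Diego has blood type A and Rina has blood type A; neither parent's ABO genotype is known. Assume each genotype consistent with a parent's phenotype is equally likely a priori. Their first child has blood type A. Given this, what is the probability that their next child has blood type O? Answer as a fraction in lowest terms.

1/20

Possible genotypes: Diego ∈ {I^A I^A, I^A i}; Rina ∈ {I^A I^A, I^A i}.
Weight each parental genotype pair by prior × P(type-A child):
  I^A I^A × I^A I^A: posterior weight 4/15; P(next child type O) = 0.
  I^A I^A × I^A i: posterior weight 4/15; P(next child type O) = 0.
  I^A i × I^A I^A: posterior weight 4/15; P(next child type O) = 0.
  I^A i × I^A i: posterior weight 1/5; P(next child type O) = 1/4.
Weighted sum = 1/20.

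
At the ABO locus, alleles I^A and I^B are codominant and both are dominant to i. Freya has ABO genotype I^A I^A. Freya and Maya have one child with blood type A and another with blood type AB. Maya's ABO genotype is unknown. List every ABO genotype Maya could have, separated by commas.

For each candidate genotype of Maya, check whether crossing it with I^A I^A can produce every observed child phenotype.
  I^A I^A → possible child types {A} ✗
  I^A I^B → possible child types {A, AB} ✓
  I^A i → possible child types {A} ✗
  I^B I^B → possible child types {AB} ✗
  I^B i → possible child types {A, AB} ✓
  i i → possible child types {A} ✗

I^A I^B, I^B i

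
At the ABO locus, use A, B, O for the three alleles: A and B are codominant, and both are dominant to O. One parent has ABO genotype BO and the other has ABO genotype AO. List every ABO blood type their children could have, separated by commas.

O, A, B, AB

Gametes from BO × AO give offspring ABO genotypes AB, AO, BO, OO, i.e. phenotypes O, A, B, AB.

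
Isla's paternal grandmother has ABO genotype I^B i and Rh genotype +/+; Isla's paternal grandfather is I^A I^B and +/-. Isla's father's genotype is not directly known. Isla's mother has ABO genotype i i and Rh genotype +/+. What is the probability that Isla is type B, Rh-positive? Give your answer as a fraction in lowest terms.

1/2

Isla's father's ABO genotype from I^B i × I^A I^B: 1/4 I^A I^B, 1/4 I^A i, 1/4 I^B I^B, 1/4 I^B i.
Crossing each possibility with the mother i i and summing P(type B): 1/4·1/2 + 1/4·0 + 1/4·1 + 1/4·1/2 = 1/2.
Similarly for Rh via the father's Rh distribution: P(Rh+) = 1.
Independent loci: 1/2 × 1 = 1/2.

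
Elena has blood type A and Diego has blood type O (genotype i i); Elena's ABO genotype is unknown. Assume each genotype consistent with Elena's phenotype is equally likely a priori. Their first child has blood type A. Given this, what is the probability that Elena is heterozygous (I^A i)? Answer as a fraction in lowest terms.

Possible genotypes: Elena ∈ {I^A I^A, I^A i}; Diego ∈ {i i}.
Weight each parental genotype pair by prior × P(type-A child):
  I^A I^A × i i: posterior weight 2/3.
  I^A i × i i: posterior weight 1/3.
Sum the posterior weight over pairs where Elena is I^A i: 1/3.

1/3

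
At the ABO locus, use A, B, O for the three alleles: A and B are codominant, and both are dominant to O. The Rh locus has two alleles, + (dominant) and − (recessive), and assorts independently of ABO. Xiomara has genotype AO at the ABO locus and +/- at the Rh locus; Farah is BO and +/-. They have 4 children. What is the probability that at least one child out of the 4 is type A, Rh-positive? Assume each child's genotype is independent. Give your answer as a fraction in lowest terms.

36975/65536

ABO cross AO × BO → 1/4 O, 1/4 A, 1/4 B, 1/4 AB.
Rh cross +/- × +/- → 3/4 Rh+, 1/4 Rh-; so P(type A, Rh-positive) = 1/4 × 3/4 = 3/16 per child.
P(none) = (13/16)^4 = 28561/65536; P(at least one) = 1 − 28561/65536 = 36975/65536.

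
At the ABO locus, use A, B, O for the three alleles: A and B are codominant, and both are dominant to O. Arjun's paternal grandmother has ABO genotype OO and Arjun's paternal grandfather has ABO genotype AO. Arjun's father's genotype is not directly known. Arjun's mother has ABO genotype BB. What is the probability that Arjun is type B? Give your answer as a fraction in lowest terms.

3/4

Arjun's father's ABO genotype from OO × AO: 1/2 AO, 1/2 OO.
Crossing each possibility with the mother BB and summing P(type B): 1/2·1/2 + 1/2·1 = 3/4.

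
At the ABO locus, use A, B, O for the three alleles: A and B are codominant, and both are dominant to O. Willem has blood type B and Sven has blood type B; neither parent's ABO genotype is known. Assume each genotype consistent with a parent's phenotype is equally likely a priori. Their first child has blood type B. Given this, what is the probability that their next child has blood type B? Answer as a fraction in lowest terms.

Possible genotypes: Willem ∈ {BB, BO}; Sven ∈ {BB, BO}.
Weight each parental genotype pair by prior × P(type-B child):
  BB × BB: posterior weight 4/15; P(next child type B) = 1.
  BB × BO: posterior weight 4/15; P(next child type B) = 1.
  BO × BB: posterior weight 4/15; P(next child type B) = 1.
  BO × BO: posterior weight 1/5; P(next child type B) = 3/4.
Weighted sum = 19/20.

19/20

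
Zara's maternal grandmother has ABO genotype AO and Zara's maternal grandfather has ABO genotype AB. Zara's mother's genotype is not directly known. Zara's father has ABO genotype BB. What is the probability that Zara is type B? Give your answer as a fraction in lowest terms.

1/2

Zara's mother's ABO genotype from AO × AB: 1/4 AA, 1/4 AB, 1/4 AO, 1/4 BO.
Crossing each possibility with the father BB and summing P(type B): 1/4·0 + 1/4·1/2 + 1/4·1/2 + 1/4·1 = 1/2.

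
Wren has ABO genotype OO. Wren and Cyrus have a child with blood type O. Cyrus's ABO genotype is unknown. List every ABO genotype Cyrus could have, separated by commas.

For each candidate genotype of Cyrus, check whether crossing it with OO can produce every observed child phenotype.
  AA → possible child types {A} ✗
  AB → possible child types {A, B} ✗
  AO → possible child types {O, A} ✓
  BB → possible child types {B} ✗
  BO → possible child types {O, B} ✓
  OO → possible child types {O} ✓

AO, BO, OO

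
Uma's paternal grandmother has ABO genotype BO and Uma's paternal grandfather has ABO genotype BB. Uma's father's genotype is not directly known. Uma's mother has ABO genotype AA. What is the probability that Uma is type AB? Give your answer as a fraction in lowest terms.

Uma's father's ABO genotype from BO × BB: 1/2 BB, 1/2 BO.
Crossing each possibility with the mother AA and summing P(type AB): 1/2·1 + 1/2·1/2 = 3/4.

3/4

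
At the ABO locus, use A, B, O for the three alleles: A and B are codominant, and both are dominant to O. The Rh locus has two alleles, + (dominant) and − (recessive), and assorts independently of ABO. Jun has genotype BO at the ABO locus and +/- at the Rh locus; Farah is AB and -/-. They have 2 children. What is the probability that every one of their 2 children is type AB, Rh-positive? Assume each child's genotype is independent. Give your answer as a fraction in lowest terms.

ABO cross BO × AB → 1/4 A, 1/2 B, 1/4 AB.
Rh cross +/- × -/- → 1/2 Rh+, 1/2 Rh-; so P(type AB, Rh-positive) = 1/4 × 1/2 = 1/8 per child.
All 2 independent: (1/8)^2 = 1/64.

1/64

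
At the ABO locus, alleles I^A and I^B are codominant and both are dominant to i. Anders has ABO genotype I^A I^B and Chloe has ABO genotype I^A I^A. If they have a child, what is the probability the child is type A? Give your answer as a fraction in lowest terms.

1/2

ABO cross I^A I^B × I^A I^A → offspring phenotypes: 1/2 A, 1/2 AB.
So P(type A) = 1/2.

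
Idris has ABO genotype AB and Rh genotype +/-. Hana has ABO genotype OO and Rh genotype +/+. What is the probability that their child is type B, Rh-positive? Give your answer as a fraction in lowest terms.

ABO cross AB × OO → offspring phenotypes: 1/2 A, 1/2 B.
Rh cross +/- × +/+ → 1 Rh+.
Independent loci: P(type B, Rh-positive) = 1/2 × 1 = 1/2.

1/2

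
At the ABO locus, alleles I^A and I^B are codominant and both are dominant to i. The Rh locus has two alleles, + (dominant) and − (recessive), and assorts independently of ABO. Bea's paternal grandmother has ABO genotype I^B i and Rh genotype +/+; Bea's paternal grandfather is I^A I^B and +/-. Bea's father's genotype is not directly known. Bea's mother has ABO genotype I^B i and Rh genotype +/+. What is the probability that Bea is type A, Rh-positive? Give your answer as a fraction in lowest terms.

1/8

Bea's father's ABO genotype from I^B i × I^A I^B: 1/4 I^A I^B, 1/4 I^A i, 1/4 I^B I^B, 1/4 I^B i.
Crossing each possibility with the mother I^B i and summing P(type A): 1/4·1/4 + 1/4·1/4 + 1/4·0 + 1/4·0 = 1/8.
Similarly for Rh via the father's Rh distribution: P(Rh+) = 1.
Independent loci: 1/8 × 1 = 1/8.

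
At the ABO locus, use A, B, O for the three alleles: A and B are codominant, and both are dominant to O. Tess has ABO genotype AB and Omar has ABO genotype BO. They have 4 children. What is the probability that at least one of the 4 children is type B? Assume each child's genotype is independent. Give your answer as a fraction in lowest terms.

15/16

ABO cross AB × BO → 1/4 A, 1/2 B, 1/4 AB.
So P(type B) = 1/2 per child.
P(none) = (1/2)^4 = 1/16; P(at least one) = 1 − 1/16 = 15/16.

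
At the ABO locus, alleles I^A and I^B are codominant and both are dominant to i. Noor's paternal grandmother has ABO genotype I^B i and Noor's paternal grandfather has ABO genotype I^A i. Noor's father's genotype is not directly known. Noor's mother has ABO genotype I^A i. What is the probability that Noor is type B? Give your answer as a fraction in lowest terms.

Noor's father's ABO genotype from I^B i × I^A i: 1/4 I^A I^B, 1/4 I^A i, 1/4 I^B i, 1/4 i i.
Crossing each possibility with the mother I^A i and summing P(type B): 1/4·1/4 + 1/4·0 + 1/4·1/4 + 1/4·0 = 1/8.

1/8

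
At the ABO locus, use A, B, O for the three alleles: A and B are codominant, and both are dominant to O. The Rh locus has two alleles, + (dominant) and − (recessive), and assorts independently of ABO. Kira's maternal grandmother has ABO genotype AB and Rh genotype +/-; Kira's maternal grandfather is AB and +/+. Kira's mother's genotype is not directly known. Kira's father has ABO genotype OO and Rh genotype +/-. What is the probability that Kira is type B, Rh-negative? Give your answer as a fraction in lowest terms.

Kira's mother's ABO genotype from AB × AB: 1/4 AA, 1/2 AB, 1/4 BB.
Crossing each possibility with the father OO and summing P(type B): 1/4·0 + 1/2·1/2 + 1/4·1 = 1/2.
Similarly for Rh via the mother's Rh distribution: P(Rh-) = 1/8.
Independent loci: 1/2 × 1/8 = 1/16.

1/16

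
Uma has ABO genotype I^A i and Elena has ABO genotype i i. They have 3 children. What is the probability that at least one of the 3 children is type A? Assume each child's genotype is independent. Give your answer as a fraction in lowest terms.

7/8

ABO cross I^A i × i i → 1/2 O, 1/2 A.
So P(type A) = 1/2 per child.
P(none) = (1/2)^3 = 1/8; P(at least one) = 1 − 1/8 = 7/8.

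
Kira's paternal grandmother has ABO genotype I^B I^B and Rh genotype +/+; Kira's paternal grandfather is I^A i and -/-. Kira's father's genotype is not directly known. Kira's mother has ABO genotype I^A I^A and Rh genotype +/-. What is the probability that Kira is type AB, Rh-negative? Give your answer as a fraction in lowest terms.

Kira's father's ABO genotype from I^B I^B × I^A i: 1/2 I^A I^B, 1/2 I^B i.
Crossing each possibility with the mother I^A I^A and summing P(type AB): 1/2·1/2 + 1/2·1/2 = 1/2.
Similarly for Rh via the father's Rh distribution: P(Rh-) = 1/4.
Independent loci: 1/2 × 1/4 = 1/8.

1/8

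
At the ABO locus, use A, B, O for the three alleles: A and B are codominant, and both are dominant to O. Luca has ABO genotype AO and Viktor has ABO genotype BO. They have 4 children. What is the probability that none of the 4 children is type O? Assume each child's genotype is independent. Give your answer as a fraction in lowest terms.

81/256

ABO cross AO × BO → 1/4 O, 1/4 A, 1/4 B, 1/4 AB.
So P(type O) = 1/4 per child.
P(not type O) = 3/4 for one child; (3/4)^4 = 81/256.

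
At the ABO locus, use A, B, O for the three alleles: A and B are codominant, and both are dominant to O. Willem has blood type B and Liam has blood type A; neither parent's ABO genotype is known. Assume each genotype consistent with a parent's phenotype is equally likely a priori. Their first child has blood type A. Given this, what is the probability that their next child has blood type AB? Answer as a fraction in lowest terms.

5/12

Possible genotypes: Willem ∈ {BB, BO}; Liam ∈ {AA, AO}.
Weight each parental genotype pair by prior × P(type-A child):
  BO × AA: posterior weight 2/3; P(next child type AB) = 1/2.
  BO × AO: posterior weight 1/3; P(next child type AB) = 1/4.
Weighted sum = 5/12.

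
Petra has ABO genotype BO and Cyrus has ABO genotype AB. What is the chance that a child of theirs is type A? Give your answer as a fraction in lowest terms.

1/4

ABO cross BO × AB → offspring phenotypes: 1/4 A, 1/2 B, 1/4 AB.
So P(type A) = 1/4.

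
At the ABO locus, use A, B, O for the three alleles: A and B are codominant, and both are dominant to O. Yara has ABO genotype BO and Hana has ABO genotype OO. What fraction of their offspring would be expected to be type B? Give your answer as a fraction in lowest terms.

ABO cross BO × OO → offspring phenotypes: 1/2 O, 1/2 B.
So P(type B) = 1/2.

1/2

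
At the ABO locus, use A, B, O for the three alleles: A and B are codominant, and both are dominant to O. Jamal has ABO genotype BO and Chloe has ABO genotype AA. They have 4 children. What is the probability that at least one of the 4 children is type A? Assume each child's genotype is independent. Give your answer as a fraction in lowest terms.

ABO cross BO × AA → 1/2 A, 1/2 AB.
So P(type A) = 1/2 per child.
P(none) = (1/2)^4 = 1/16; P(at least one) = 1 − 1/16 = 15/16.

15/16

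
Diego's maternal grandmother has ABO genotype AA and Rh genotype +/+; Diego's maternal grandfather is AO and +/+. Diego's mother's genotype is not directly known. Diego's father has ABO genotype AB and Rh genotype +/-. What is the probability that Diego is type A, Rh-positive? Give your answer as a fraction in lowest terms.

Diego's mother's ABO genotype from AA × AO: 1/2 AA, 1/2 AO.
Crossing each possibility with the father AB and summing P(type A): 1/2·1/2 + 1/2·1/2 = 1/2.
Similarly for Rh via the mother's Rh distribution: P(Rh+) = 1.
Independent loci: 1/2 × 1 = 1/2.

1/2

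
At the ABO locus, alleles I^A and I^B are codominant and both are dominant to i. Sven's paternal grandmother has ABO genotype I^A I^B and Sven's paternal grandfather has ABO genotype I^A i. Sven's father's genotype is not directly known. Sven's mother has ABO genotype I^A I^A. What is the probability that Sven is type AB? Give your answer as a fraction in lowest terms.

Sven's father's ABO genotype from I^A I^B × I^A i: 1/4 I^A I^A, 1/4 I^A I^B, 1/4 I^A i, 1/4 I^B i.
Crossing each possibility with the mother I^A I^A and summing P(type AB): 1/4·0 + 1/4·1/2 + 1/4·0 + 1/4·1/2 = 1/4.

1/4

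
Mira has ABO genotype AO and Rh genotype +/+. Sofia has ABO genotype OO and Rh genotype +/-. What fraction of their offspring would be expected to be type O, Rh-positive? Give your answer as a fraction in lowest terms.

ABO cross AO × OO → offspring phenotypes: 1/2 O, 1/2 A.
Rh cross +/+ × +/- → 1 Rh+.
Independent loci: P(type O, Rh-positive) = 1/2 × 1 = 1/2.

1/2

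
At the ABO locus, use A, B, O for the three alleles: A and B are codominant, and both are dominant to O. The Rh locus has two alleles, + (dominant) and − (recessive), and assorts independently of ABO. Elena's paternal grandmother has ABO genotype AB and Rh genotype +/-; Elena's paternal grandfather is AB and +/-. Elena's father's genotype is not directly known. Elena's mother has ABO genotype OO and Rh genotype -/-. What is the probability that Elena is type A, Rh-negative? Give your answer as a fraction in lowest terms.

Elena's father's ABO genotype from AB × AB: 1/4 AA, 1/2 AB, 1/4 BB.
Crossing each possibility with the mother OO and summing P(type A): 1/4·1 + 1/2·1/2 + 1/4·0 = 1/2.
Similarly for Rh via the father's Rh distribution: P(Rh-) = 1/2.
Independent loci: 1/2 × 1/2 = 1/4.

1/4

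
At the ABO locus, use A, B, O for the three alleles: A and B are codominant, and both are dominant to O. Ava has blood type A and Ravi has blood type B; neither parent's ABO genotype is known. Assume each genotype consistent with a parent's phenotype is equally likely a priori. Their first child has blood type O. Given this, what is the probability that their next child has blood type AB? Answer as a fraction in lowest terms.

Possible genotypes: Ava ∈ {AA, AO}; Ravi ∈ {BB, BO}.
Weight each parental genotype pair by prior × P(type-O child):
  AO × BO: posterior weight 1; P(next child type AB) = 1/4.
Weighted sum = 1/4.

1/4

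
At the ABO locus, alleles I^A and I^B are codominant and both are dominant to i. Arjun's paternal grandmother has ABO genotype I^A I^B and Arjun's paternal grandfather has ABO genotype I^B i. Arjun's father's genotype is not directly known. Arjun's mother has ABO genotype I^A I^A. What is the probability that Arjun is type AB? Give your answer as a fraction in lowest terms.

1/2

Arjun's father's ABO genotype from I^A I^B × I^B i: 1/4 I^A I^B, 1/4 I^A i, 1/4 I^B I^B, 1/4 I^B i.
Crossing each possibility with the mother I^A I^A and summing P(type AB): 1/4·1/2 + 1/4·0 + 1/4·1 + 1/4·1/2 = 1/2.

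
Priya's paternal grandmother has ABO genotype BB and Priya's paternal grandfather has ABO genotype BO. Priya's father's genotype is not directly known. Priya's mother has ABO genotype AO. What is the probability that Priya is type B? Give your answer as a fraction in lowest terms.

Priya's father's ABO genotype from BB × BO: 1/2 BB, 1/2 BO.
Crossing each possibility with the mother AO and summing P(type B): 1/2·1/2 + 1/2·1/4 = 3/8.

3/8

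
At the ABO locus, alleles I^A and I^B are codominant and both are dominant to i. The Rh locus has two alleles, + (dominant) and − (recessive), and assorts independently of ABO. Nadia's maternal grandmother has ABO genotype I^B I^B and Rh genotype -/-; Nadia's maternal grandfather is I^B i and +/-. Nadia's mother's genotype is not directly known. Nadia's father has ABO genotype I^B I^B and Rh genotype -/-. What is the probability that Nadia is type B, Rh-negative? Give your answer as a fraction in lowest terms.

Nadia's mother's ABO genotype from I^B I^B × I^B i: 1/2 I^B I^B, 1/2 I^B i.
Crossing each possibility with the father I^B I^B and summing P(type B): 1/2·1 + 1/2·1 = 1.
Similarly for Rh via the mother's Rh distribution: P(Rh-) = 3/4.
Independent loci: 1 × 3/4 = 3/4.

3/4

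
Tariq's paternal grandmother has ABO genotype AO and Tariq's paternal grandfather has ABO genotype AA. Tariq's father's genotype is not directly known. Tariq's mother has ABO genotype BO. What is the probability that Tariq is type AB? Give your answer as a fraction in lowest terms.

3/8

Tariq's father's ABO genotype from AO × AA: 1/2 AA, 1/2 AO.
Crossing each possibility with the mother BO and summing P(type AB): 1/2·1/2 + 1/2·1/4 = 3/8.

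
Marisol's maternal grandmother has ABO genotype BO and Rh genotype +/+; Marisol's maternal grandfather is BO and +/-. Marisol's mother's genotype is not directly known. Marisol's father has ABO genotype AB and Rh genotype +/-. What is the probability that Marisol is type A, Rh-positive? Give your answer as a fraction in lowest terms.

Marisol's mother's ABO genotype from BO × BO: 1/4 BB, 1/2 BO, 1/4 OO.
Crossing each possibility with the father AB and summing P(type A): 1/4·0 + 1/2·1/4 + 1/4·1/2 = 1/4.
Similarly for Rh via the mother's Rh distribution: P(Rh+) = 7/8.
Independent loci: 1/4 × 7/8 = 7/32.

7/32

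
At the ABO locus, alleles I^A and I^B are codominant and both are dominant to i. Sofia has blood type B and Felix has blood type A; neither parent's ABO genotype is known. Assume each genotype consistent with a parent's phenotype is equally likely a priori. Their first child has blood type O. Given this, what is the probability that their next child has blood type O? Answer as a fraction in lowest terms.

1/4

Possible genotypes: Sofia ∈ {I^B I^B, I^B i}; Felix ∈ {I^A I^A, I^A i}.
Weight each parental genotype pair by prior × P(type-O child):
  I^B i × I^A i: posterior weight 1; P(next child type O) = 1/4.
Weighted sum = 1/4.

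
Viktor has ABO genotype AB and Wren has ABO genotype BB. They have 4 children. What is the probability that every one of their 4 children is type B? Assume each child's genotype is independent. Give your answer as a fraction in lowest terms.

ABO cross AB × BB → 1/2 B, 1/2 AB.
So P(type B) = 1/2 per child.
All 4 independent: (1/2)^4 = 1/16.

1/16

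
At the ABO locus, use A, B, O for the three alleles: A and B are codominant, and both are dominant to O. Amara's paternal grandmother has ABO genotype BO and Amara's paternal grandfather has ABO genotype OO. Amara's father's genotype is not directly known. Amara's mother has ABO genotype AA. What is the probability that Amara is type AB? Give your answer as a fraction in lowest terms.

1/4

Amara's father's ABO genotype from BO × OO: 1/2 BO, 1/2 OO.
Crossing each possibility with the mother AA and summing P(type AB): 1/2·1/2 + 1/2·0 = 1/4.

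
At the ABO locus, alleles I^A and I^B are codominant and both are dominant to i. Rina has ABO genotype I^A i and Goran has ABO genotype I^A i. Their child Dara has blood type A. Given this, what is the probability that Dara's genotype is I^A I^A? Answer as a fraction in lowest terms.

Cross I^A i × I^A i → 1/4 I^A I^A, 1/2 I^A i, 1/4 i i.
Type-A genotypes among offspring: I^A I^A (1/4), I^A i (1/2); total 3/4.
P(I^A I^A | type A) = (1/4) / (3/4) = 1/3.

1/3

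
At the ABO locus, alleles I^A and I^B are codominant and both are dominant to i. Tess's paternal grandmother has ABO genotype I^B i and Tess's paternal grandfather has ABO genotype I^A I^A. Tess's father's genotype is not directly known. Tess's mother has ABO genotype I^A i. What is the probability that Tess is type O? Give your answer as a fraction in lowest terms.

1/8

Tess's father's ABO genotype from I^B i × I^A I^A: 1/2 I^A I^B, 1/2 I^A i.
Crossing each possibility with the mother I^A i and summing P(type O): 1/2·0 + 1/2·1/4 = 1/8.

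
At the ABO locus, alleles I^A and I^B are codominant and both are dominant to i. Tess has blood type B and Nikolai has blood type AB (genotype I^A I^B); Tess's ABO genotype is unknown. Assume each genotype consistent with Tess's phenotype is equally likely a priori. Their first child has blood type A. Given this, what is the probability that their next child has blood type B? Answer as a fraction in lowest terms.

Possible genotypes: Tess ∈ {I^B I^B, I^B i}; Nikolai ∈ {I^A I^B}.
Weight each parental genotype pair by prior × P(type-A child):
  I^B i × I^A I^B: posterior weight 1; P(next child type B) = 1/2.
Weighted sum = 1/2.

1/2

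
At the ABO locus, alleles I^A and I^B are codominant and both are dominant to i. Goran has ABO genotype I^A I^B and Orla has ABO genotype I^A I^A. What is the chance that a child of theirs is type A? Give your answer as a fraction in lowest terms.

ABO cross I^A I^B × I^A I^A → offspring phenotypes: 1/2 A, 1/2 AB.
So P(type A) = 1/2.

1/2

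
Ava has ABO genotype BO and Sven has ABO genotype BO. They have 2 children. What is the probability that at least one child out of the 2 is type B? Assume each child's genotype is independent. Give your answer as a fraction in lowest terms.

15/16

ABO cross BO × BO → 1/4 O, 3/4 B.
So P(type B) = 3/4 per child.
P(none) = (1/4)^2 = 1/16; P(at least one) = 1 − 1/16 = 15/16.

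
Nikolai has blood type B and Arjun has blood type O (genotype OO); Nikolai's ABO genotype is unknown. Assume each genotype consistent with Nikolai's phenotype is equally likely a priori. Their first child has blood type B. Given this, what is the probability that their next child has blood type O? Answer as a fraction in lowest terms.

Possible genotypes: Nikolai ∈ {BB, BO}; Arjun ∈ {OO}.
Weight each parental genotype pair by prior × P(type-B child):
  BB × OO: posterior weight 2/3; P(next child type O) = 0.
  BO × OO: posterior weight 1/3; P(next child type O) = 1/2.
Weighted sum = 1/6.

1/6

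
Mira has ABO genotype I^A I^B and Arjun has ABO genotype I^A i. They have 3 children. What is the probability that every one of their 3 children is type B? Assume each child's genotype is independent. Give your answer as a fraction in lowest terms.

1/64

ABO cross I^A I^B × I^A i → 1/2 A, 1/4 B, 1/4 AB.
So P(type B) = 1/4 per child.
All 3 independent: (1/4)^3 = 1/64.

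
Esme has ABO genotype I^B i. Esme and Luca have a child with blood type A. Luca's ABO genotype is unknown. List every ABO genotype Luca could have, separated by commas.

I^A I^A, I^A I^B, I^A i

For each candidate genotype of Luca, check whether crossing it with I^B i can produce every observed child phenotype.
  I^A I^A → possible child types {A, AB} ✓
  I^A I^B → possible child types {A, B, AB} ✓
  I^A i → possible child types {O, A, B, AB} ✓
  I^B I^B → possible child types {B} ✗
  I^B i → possible child types {O, B} ✗
  i i → possible child types {O, B} ✗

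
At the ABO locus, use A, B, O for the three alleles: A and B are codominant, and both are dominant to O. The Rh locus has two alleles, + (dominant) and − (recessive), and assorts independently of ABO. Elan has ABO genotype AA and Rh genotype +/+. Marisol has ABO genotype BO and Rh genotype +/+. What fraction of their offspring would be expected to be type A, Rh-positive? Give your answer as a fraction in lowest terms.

1/2

ABO cross AA × BO → offspring phenotypes: 1/2 A, 1/2 AB.
Rh cross +/+ × +/+ → 1 Rh+.
Independent loci: P(type A, Rh-positive) = 1/2 × 1 = 1/2.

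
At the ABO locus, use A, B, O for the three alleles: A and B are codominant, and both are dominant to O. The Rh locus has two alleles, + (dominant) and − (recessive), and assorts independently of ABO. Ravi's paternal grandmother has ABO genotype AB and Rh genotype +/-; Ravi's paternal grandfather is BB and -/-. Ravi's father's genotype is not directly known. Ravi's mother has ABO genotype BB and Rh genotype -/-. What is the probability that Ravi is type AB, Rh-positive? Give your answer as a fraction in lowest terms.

1/16

Ravi's father's ABO genotype from AB × BB: 1/2 AB, 1/2 BB.
Crossing each possibility with the mother BB and summing P(type AB): 1/2·1/2 + 1/2·0 = 1/4.
Similarly for Rh via the father's Rh distribution: P(Rh+) = 1/4.
Independent loci: 1/4 × 1/4 = 1/16.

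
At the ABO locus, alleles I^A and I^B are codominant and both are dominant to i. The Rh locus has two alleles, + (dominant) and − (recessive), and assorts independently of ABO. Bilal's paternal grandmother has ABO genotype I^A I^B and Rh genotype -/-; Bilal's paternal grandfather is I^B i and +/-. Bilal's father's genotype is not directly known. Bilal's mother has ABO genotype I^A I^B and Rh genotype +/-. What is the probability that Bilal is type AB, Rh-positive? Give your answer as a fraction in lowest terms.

15/64

Bilal's father's ABO genotype from I^A I^B × I^B i: 1/4 I^A I^B, 1/4 I^A i, 1/4 I^B I^B, 1/4 I^B i.
Crossing each possibility with the mother I^A I^B and summing P(type AB): 1/4·1/2 + 1/4·1/4 + 1/4·1/2 + 1/4·1/4 = 3/8.
Similarly for Rh via the father's Rh distribution: P(Rh+) = 5/8.
Independent loci: 3/8 × 5/8 = 15/64.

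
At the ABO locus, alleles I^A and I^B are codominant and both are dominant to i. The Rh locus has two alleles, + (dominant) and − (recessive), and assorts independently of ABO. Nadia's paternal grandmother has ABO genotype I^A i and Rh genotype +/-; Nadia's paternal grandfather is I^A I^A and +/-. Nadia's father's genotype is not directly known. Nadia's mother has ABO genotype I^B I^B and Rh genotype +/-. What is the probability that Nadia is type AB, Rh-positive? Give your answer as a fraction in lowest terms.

Nadia's father's ABO genotype from I^A i × I^A I^A: 1/2 I^A I^A, 1/2 I^A i.
Crossing each possibility with the mother I^B I^B and summing P(type AB): 1/2·1 + 1/2·1/2 = 3/4.
Similarly for Rh via the father's Rh distribution: P(Rh+) = 3/4.
Independent loci: 3/4 × 3/4 = 9/16.

9/16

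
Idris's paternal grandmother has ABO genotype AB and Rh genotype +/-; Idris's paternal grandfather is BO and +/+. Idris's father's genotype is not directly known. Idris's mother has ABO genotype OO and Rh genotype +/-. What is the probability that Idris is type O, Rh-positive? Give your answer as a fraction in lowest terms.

Idris's father's ABO genotype from AB × BO: 1/4 AB, 1/4 AO, 1/4 BB, 1/4 BO.
Crossing each possibility with the mother OO and summing P(type O): 1/4·0 + 1/4·1/2 + 1/4·0 + 1/4·1/2 = 1/4.
Similarly for Rh via the father's Rh distribution: P(Rh+) = 7/8.
Independent loci: 1/4 × 7/8 = 7/32.

7/32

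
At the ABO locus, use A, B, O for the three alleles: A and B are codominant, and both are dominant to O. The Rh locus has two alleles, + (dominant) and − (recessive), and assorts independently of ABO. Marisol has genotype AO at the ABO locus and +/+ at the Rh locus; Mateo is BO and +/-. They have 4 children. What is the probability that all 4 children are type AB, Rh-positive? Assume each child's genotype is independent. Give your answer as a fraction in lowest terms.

1/256

ABO cross AO × BO → 1/4 O, 1/4 A, 1/4 B, 1/4 AB.
Rh cross +/+ × +/- → 1 Rh+; so P(type AB, Rh-positive) = 1/4 × 1 = 1/4 per child.
All 4 independent: (1/4)^4 = 1/256.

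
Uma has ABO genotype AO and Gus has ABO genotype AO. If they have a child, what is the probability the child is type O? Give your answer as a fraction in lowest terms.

ABO cross AO × AO → offspring phenotypes: 1/4 O, 3/4 A.
So P(type O) = 1/4.

1/4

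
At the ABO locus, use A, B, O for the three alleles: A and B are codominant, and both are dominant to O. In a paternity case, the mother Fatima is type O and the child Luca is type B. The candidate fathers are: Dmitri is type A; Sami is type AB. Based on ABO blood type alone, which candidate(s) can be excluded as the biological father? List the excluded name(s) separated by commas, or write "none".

Dmitri

A candidate is excluded only if no genotype consistent with his phenotype could produce a type B child with a type O mother.
Dmitri (type A): no genotype consistent with that phenotype can produce a type-B child with a type-O mother.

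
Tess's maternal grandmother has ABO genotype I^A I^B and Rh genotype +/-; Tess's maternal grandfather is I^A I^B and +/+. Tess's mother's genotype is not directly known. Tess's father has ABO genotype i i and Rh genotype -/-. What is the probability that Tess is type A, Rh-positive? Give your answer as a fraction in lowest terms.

3/8

Tess's mother's ABO genotype from I^A I^B × I^A I^B: 1/4 I^A I^A, 1/2 I^A I^B, 1/4 I^B I^B.
Crossing each possibility with the father i i and summing P(type A): 1/4·1 + 1/2·1/2 + 1/4·0 = 1/2.
Similarly for Rh via the mother's Rh distribution: P(Rh+) = 3/4.
Independent loci: 1/2 × 3/4 = 3/8.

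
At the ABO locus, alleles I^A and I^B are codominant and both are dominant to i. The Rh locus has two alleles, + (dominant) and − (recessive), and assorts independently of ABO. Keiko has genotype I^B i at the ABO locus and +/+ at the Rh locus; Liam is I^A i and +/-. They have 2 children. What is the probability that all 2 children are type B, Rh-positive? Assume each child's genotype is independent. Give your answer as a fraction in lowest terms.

ABO cross I^B i × I^A i → 1/4 O, 1/4 A, 1/4 B, 1/4 AB.
Rh cross +/+ × +/- → 1 Rh+; so P(type B, Rh-positive) = 1/4 × 1 = 1/4 per child.
All 2 independent: (1/4)^2 = 1/16.

1/16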